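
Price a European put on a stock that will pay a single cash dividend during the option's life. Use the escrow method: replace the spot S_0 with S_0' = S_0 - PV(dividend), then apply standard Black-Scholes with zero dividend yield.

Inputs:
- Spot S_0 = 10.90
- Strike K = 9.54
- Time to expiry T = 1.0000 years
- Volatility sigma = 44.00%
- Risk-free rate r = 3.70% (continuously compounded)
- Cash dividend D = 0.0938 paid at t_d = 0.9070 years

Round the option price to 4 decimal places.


PV(D) = D * exp(-r * t_d) = 0.0938 * 0.96699786 = 0.09070440
S_0' = S_0 - PV(D) = 10.9000 - 0.09070440 = 10.80929560
d1 = (ln(S_0'/K) + (r + sigma^2/2)*T) / (sigma*sqrt(T)) = 0.58798405
d2 = d1 - sigma*sqrt(T) = 0.14798405
exp(-rT) = 0.96367614
N(-d1) = 0.27827150; N(-d2) = 0.44117768
P = K * exp(-rT) * N(-d2) - S_0' * N(-d1) = 9.5400 * 0.96367614 * 0.44117768 - 10.80929560 * 0.27827150 = 1.0480

Answer: Price = 1.0480


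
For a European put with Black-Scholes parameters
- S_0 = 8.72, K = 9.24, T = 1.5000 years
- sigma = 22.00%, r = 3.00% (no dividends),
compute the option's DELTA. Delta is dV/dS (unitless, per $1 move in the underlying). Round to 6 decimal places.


d1 = 0.0867614918; d2 = -0.1826823799
phi(d1) = 0.3974435723; exp(-qT) = 1.0000000000; exp(-rT) = 0.9559974818
N(-d1) = 0.4654305486
Delta = -exp(-qT) * N(-d1) = -1.0000000000 * 0.4654305486 = -0.465431

Answer: Delta = -0.465431


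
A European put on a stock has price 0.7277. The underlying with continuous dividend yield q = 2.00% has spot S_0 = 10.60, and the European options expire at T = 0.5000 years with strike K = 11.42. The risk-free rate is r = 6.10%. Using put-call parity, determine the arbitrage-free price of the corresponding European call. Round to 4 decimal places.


Put-call parity: C - P = S_0 * exp(-qT) - K * exp(-rT).
S_0 * exp(-qT) = 10.6000 * 0.99004983 = 10.49452824
K * exp(-rT) = 11.4200 * 0.96996043 = 11.07694813
C = P + S*exp(-qT) - K*exp(-rT)
C = 0.7277 + 10.49452824 - 11.07694813 = 0.1453

Answer: Call price = 0.1453


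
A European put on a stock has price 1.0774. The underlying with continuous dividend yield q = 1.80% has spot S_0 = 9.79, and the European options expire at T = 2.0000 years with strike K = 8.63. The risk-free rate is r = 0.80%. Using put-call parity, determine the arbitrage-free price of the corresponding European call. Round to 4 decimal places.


Answer: Call price = 2.0282

Derivation:
Put-call parity: C - P = S_0 * exp(-qT) - K * exp(-rT).
S_0 * exp(-qT) = 9.7900 * 0.96464029 = 9.44382847
K * exp(-rT) = 8.6300 * 0.98412732 = 8.49301877
C = P + S*exp(-qT) - K*exp(-rT)
C = 1.0774 + 9.44382847 - 8.49301877 = 2.0282


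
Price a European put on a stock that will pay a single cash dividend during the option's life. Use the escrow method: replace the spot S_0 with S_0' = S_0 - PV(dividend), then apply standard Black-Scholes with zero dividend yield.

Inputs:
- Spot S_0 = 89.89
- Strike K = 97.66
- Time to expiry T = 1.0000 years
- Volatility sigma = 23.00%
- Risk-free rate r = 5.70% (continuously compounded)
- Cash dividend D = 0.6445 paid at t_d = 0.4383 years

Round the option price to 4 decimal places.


PV(D) = D * exp(-r * t_d) = 0.6445 * 0.97532639 = 0.62859786
S_0' = S_0 - PV(D) = 89.8900 - 0.62859786 = 89.26140214
d1 = (ln(S_0'/K) + (r + sigma^2/2)*T) / (sigma*sqrt(T)) = -0.02814300
d2 = d1 - sigma*sqrt(T) = -0.25814300
exp(-rT) = 0.94459407
N(-d1) = 0.51122595; N(-d2) = 0.60185173
P = K * exp(-rT) * N(-d2) - S_0' * N(-d1) = 97.6600 * 0.94459407 * 0.60185173 - 89.26140214 * 0.51122595 = 9.8875

Answer: Price = 9.8875


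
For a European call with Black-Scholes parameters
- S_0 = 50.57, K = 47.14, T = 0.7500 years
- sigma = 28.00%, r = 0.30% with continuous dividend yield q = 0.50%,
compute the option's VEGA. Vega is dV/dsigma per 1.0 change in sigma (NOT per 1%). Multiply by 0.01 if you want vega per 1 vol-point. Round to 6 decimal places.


Answer: Vega = 16.037575

Derivation:
d1 = 0.4047085899; d2 = 0.1622214768
phi(d1) = 0.3675731051; exp(-qT) = 0.9962570225; exp(-rT) = 0.9977525294
Vega = S * exp(-qT) * phi(d1) * sqrt(T) = 50.5700 * 0.9962570225 * 0.3675731051 * 0.8660254038 = 16.037575


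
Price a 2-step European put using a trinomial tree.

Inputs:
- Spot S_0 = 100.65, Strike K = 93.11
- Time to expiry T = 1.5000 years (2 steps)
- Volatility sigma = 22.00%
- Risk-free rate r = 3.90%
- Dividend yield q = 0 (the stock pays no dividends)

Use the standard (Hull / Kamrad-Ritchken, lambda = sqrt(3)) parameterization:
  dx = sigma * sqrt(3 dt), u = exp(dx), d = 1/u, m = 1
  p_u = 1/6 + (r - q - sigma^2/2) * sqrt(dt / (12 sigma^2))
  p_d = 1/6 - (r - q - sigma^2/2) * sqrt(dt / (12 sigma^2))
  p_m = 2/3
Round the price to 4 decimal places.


Answer: Price = V(0,0) = 4.7805

Derivation:
dt = T/N = 0.750000; dx = sigma*sqrt(3*dt) = 0.330000
u = exp(dx) = 1.390968; d = 1/u = 0.718924
p_u = 0.183485, p_m = 0.666667, p_d = 0.149848
Discount per step: exp(-r*dt) = 0.971174
Stock lattice S(k, j) with j the centered position index:
  k=0: S(0,+0) = 100.6500
  k=1: S(1,-1) = 72.3597; S(1,+0) = 100.6500; S(1,+1) = 140.0009
  k=2: S(2,-2) = 52.0211; S(2,-1) = 72.3597; S(2,+0) = 100.6500; S(2,+1) = 140.0009; S(2,+2) = 194.7368
Terminal payoffs V(N, j) = max(K - S_T, 0):
  V(2,-2) = 41.088913; V(2,-1) = 20.750326; V(2,+0) = 0.000000; V(2,+1) = 0.000000; V(2,+2) = 0.000000
Backward induction: V(k, j) = exp(-r*dt) * [p_u * V(k+1, j+1) + p_m * V(k+1, j) + p_d * V(k+1, j-1)]
  V(1,-1) = exp(-r*dt) * [p_u*0.000000 + p_m*20.750326 + p_d*41.088913] = 19.414404
  V(1,+0) = exp(-r*dt) * [p_u*0.000000 + p_m*0.000000 + p_d*20.750326] = 3.019772
  V(1,+1) = exp(-r*dt) * [p_u*0.000000 + p_m*0.000000 + p_d*0.000000] = 0.000000
  V(0,+0) = exp(-r*dt) * [p_u*0.000000 + p_m*3.019772 + p_d*19.414404] = 4.780506


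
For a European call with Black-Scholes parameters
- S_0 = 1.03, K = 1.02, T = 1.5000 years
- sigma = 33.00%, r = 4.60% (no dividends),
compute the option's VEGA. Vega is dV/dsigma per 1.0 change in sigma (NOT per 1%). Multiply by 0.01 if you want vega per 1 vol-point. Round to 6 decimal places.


Answer: Vega = 0.465134

Derivation:
d1 = 0.3969439570; d2 = -0.0072218505
phi(d1) = 0.3687188735; exp(-qT) = 1.0000000000; exp(-rT) = 0.9333266801
Vega = S * exp(-qT) * phi(d1) * sqrt(T) = 1.0300 * 1.0000000000 * 0.3687188735 * 1.2247448714 = 0.465134


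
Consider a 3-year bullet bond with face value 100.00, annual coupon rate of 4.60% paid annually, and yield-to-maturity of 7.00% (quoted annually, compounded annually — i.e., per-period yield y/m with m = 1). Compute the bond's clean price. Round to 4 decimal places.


Coupon per period c = face * coupon_rate / m = 4.600000
Periods per year m = 1; per-period yield y/m = 0.070000
Number of cashflows N = 3
Cashflows (t years, CF_t, discount factor 1/(1+y/m)^(m*t), PV):
  t = 1.0000: CF_t = 4.600000, DF = 0.934579, PV = 4.299065
  t = 2.0000: CF_t = 4.600000, DF = 0.873439, PV = 4.017818
  t = 3.0000: CF_t = 104.600000, DF = 0.816298, PV = 85.384758
Price P = sum_t PV_t = 93.701641

Answer: Price = 93.7016


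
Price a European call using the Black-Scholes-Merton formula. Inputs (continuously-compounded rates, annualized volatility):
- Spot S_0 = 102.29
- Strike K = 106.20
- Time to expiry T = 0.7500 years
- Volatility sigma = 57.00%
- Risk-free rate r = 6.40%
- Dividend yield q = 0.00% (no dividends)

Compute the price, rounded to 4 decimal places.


d1 = (ln(S/K) + (r - q + 0.5*sigma^2) * T) / (sigma * sqrt(T)) = 0.26806334
d2 = d1 - sigma * sqrt(T) = -0.22557114
exp(-rT) = 0.95313379; exp(-qT) = 1.00000000
C = S_0 * exp(-qT) * N(d1) - K * exp(-rT) * N(d2)
N(d1) = 0.60567472; N(d2) = 0.41076749
C = 102.2900 * 1.00000000 * 0.60567472 - 106.2000 * 0.95313379 * 0.41076749 = 20.3754

Answer: Price = 20.3754


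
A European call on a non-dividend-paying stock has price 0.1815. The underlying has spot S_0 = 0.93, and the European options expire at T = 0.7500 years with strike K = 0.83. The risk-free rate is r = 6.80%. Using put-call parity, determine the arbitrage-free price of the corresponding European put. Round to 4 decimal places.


Put-call parity: C - P = S_0 * exp(-qT) - K * exp(-rT).
S_0 * exp(-qT) = 0.9300 * 1.00000000 = 0.93000000
K * exp(-rT) = 0.8300 * 0.95027867 = 0.78873130
P = C - S*exp(-qT) + K*exp(-rT)
P = 0.1815 - 0.93000000 + 0.78873130 = 0.0402

Answer: Put price = 0.0402


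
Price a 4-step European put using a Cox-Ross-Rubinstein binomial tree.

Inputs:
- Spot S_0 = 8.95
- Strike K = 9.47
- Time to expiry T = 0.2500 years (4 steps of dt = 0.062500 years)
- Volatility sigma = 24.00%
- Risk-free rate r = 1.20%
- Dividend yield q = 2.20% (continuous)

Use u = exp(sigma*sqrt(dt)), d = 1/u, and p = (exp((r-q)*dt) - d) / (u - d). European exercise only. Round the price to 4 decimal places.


Answer: Price = V(0,0) = 0.7838

Derivation:
dt = T/N = 0.062500
u = exp(sigma*sqrt(dt)) = 1.061837; d = 1/u = 0.941765
p = (exp((r-q)*dt) - d) / (u - d) = 0.479801
Discount per step: exp(-r*dt) = 0.999250
Stock lattice S(k, i) with i counting down-moves:
  k=0: S(0,0) = 8.9500
  k=1: S(1,0) = 9.5034; S(1,1) = 8.4288
  k=2: S(2,0) = 10.0911; S(2,1) = 8.9500; S(2,2) = 7.9379
  k=3: S(3,0) = 10.7151; S(3,1) = 9.5034; S(3,2) = 8.4288; S(3,3) = 7.4757
  k=4: S(4,0) = 11.3777; S(4,1) = 10.0911; S(4,2) = 8.9500; S(4,3) = 7.9379; S(4,4) = 7.0403
Terminal payoffs V(N, i) = max(K - S_T, 0):
  V(4,0) = 0.000000; V(4,1) = 0.000000; V(4,2) = 0.520000; V(4,3) = 1.532062; V(4,4) = 2.429681
Backward induction: V(k, i) = exp(-r*dt) * [p * V(k+1, i) + (1-p) * V(k+1, i+1)].
  V(3,0) = exp(-r*dt) * [p*0.000000 + (1-p)*0.000000] = 0.000000
  V(3,1) = exp(-r*dt) * [p*0.000000 + (1-p)*0.520000] = 0.270301
  V(3,2) = exp(-r*dt) * [p*0.520000 + (1-p)*1.532062] = 1.045689
  V(3,3) = exp(-r*dt) * [p*1.532062 + (1-p)*2.429681] = 1.997504
  V(2,0) = exp(-r*dt) * [p*0.000000 + (1-p)*0.270301] = 0.140505
  V(2,1) = exp(-r*dt) * [p*0.270301 + (1-p)*1.045689] = 0.673152
  V(2,2) = exp(-r*dt) * [p*1.045689 + (1-p)*1.997504] = 1.539667
  V(1,0) = exp(-r*dt) * [p*0.140505 + (1-p)*0.673152] = 0.417274
  V(1,1) = exp(-r*dt) * [p*0.673152 + (1-p)*1.539667] = 1.123070
  V(0,0) = exp(-r*dt) * [p*0.417274 + (1-p)*1.123070] = 0.783840


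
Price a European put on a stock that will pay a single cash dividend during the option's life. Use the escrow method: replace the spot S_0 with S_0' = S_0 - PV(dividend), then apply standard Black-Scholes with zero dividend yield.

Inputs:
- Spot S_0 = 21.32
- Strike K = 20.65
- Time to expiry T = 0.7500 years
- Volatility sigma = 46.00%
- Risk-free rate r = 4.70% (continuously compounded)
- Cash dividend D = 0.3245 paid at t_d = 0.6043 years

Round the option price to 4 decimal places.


PV(D) = D * exp(-r * t_d) = 0.3245 * 0.97199745 = 0.31541317
S_0' = S_0 - PV(D) = 21.3200 - 0.31541317 = 21.00458683
d1 = (ln(S_0'/K) + (r + sigma^2/2)*T) / (sigma*sqrt(T)) = 0.33040881
d2 = d1 - sigma*sqrt(T) = -0.06796288
exp(-rT) = 0.96536405
N(-d1) = 0.37054554; N(-d2) = 0.52709241
P = K * exp(-rT) * N(-d2) - S_0' * N(-d1) = 20.6500 * 0.96536405 * 0.52709241 - 21.00458683 * 0.37054554 = 2.7243

Answer: Price = 2.7243


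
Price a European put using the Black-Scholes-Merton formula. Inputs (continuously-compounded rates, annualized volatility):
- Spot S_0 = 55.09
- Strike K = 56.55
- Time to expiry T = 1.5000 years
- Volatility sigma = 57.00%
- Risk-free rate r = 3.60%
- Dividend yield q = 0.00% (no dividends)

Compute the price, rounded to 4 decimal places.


Answer: Price = 14.0853

Derivation:
d1 = (ln(S/K) + (r - q + 0.5*sigma^2) * T) / (sigma * sqrt(T)) = 0.38893601
d2 = d1 - sigma * sqrt(T) = -0.30916857
exp(-rT) = 0.94743211; exp(-qT) = 1.00000000
P = K * exp(-rT) * N(-d2) - S_0 * exp(-qT) * N(-d1)
N(-d1) = 0.34866174; N(-d2) = 0.62140335
P = 56.5500 * 0.94743211 * 0.62140335 - 55.0900 * 1.00000000 * 0.34866174 = 14.0853


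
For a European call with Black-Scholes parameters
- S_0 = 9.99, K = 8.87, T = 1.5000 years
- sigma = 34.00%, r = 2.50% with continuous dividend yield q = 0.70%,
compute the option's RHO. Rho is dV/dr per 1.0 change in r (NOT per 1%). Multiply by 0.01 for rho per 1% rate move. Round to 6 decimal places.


d1 = 0.5586032453; d2 = 0.1421899890
phi(d1) = 0.3413123201; exp(-qT) = 0.9895549326; exp(-rT) = 0.9631944177
N(d2) = 0.5565350305
Rho = K*T*exp(-rT)*N(d2) = 8.8700 * 1.5000 * 0.9631944177 * 0.5565350305 = 7.132164

Answer: Rho = 7.132164


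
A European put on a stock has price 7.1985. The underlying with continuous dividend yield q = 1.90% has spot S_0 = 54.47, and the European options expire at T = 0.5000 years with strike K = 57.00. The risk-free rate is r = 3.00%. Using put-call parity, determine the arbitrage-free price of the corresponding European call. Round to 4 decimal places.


Answer: Call price = 5.0021

Derivation:
Put-call parity: C - P = S_0 * exp(-qT) - K * exp(-rT).
S_0 * exp(-qT) = 54.4700 * 0.99054498 = 53.95498519
K * exp(-rT) = 57.0000 * 0.98511194 = 56.15138056
C = P + S*exp(-qT) - K*exp(-rT)
C = 7.1985 + 53.95498519 - 56.15138056 = 5.0021


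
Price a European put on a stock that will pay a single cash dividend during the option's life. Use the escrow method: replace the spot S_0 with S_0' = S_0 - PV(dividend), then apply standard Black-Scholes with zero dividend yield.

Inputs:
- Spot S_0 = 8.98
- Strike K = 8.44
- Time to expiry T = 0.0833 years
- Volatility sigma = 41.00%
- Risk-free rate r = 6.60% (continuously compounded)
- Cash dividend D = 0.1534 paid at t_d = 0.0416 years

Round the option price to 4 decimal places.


PV(D) = D * exp(-r * t_d) = 0.1534 * 0.99725817 = 0.15297940
S_0' = S_0 - PV(D) = 8.9800 - 0.15297940 = 8.82702060
d1 = (ln(S_0'/K) + (r + sigma^2/2)*T) / (sigma*sqrt(T)) = 0.48451685
d2 = d1 - sigma*sqrt(T) = 0.36618372
exp(-rT) = 0.99451729
N(-d1) = 0.31400956; N(-d2) = 0.35711400
P = K * exp(-rT) * N(-d2) - S_0' * N(-d1) = 8.4400 * 0.99451729 * 0.35711400 - 8.82702060 * 0.31400956 = 0.2257

Answer: Price = 0.2257


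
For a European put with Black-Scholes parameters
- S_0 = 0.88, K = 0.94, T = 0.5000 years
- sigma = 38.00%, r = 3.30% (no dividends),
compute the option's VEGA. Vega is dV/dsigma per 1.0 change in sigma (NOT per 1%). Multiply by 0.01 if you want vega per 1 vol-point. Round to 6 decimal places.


Answer: Vega = 0.247937

Derivation:
d1 = -0.0497132085; d2 = -0.3184137853
phi(d1) = 0.3984496113; exp(-qT) = 1.0000000000; exp(-rT) = 0.9836353794
Vega = S * exp(-qT) * phi(d1) * sqrt(T) = 0.8800 * 1.0000000000 * 0.3984496113 * 0.7071067812 = 0.247937


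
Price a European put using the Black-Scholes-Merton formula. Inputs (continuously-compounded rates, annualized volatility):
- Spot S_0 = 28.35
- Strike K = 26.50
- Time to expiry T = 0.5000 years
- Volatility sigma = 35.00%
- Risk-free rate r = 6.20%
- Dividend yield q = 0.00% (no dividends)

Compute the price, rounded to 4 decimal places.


Answer: Price = 1.5383

Derivation:
d1 = (ln(S/K) + (r - q + 0.5*sigma^2) * T) / (sigma * sqrt(T)) = 0.52167226
d2 = d1 - sigma * sqrt(T) = 0.27418489
exp(-rT) = 0.96947557; exp(-qT) = 1.00000000
P = K * exp(-rT) * N(-d2) - S_0 * exp(-qT) * N(-d1)
N(-d1) = 0.30094927; N(-d2) = 0.39197127
P = 26.5000 * 0.96947557 * 0.39197127 - 28.3500 * 1.00000000 * 0.30094927 = 1.5383


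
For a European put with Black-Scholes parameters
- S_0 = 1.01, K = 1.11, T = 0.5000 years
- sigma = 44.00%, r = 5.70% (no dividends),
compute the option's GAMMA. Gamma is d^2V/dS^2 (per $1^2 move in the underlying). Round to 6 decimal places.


d1 = -0.0562782574; d2 = -0.3674052411
phi(d1) = 0.3983110070; exp(-qT) = 1.0000000000; exp(-rT) = 0.9719022941
Gamma = exp(-qT) * phi(d1) / (S * sigma * sqrt(T)) = 1.0000000000 * 0.3983110070 / (1.0100 * 0.4400 * 0.7071067812) = 1.267545

Answer: Gamma = 1.267545


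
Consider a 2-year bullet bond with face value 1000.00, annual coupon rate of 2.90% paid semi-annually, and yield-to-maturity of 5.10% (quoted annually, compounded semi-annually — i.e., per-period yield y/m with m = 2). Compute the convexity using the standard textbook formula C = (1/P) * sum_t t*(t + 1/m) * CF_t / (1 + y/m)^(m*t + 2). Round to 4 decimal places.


Coupon per period c = face * coupon_rate / m = 14.500000
Periods per year m = 2; per-period yield y/m = 0.025500
Number of cashflows N = 4
Cashflows (t years, CF_t, discount factor 1/(1+y/m)^(m*t), PV):
  t = 0.5000: CF_t = 14.500000, DF = 0.975134, PV = 14.139444
  t = 1.0000: CF_t = 14.500000, DF = 0.950886, PV = 13.787854
  t = 1.5000: CF_t = 14.500000, DF = 0.927242, PV = 13.445006
  t = 2.0000: CF_t = 1014.500000, DF = 0.904185, PV = 917.295774
Price P = sum_t PV_t = 958.668078
Convexity numerator sum_t t*(t + 1/m) * CF_t / (1+y/m)^(m*t + 2):
  t = 0.5000: term = 6.722503
  t = 1.0000: term = 19.666026
  t = 1.5000: term = 38.354024
  t = 2.0000: term = 4361.220727
Convexity = (1/P) * sum = 4425.963280 / 958.668078 = 4.616784

Answer: Convexity = 4.6168


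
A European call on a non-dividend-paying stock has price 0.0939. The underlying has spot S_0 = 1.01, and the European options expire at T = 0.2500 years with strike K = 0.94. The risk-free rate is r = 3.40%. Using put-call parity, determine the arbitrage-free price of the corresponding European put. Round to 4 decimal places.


Answer: Put price = 0.0159

Derivation:
Put-call parity: C - P = S_0 * exp(-qT) - K * exp(-rT).
S_0 * exp(-qT) = 1.0100 * 1.00000000 = 1.01000000
K * exp(-rT) = 0.9400 * 0.99153602 = 0.93204386
P = C - S*exp(-qT) + K*exp(-rT)
P = 0.0939 - 1.01000000 + 0.93204386 = 0.0159


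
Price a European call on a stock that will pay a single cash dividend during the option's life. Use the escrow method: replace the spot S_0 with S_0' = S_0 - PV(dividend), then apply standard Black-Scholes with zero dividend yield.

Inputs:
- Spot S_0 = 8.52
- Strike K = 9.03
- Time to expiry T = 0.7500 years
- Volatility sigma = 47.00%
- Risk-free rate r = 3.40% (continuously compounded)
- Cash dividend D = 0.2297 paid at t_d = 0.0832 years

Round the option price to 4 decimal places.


PV(D) = D * exp(-r * t_d) = 0.2297 * 0.99717520 = 0.22905114
S_0' = S_0 - PV(D) = 8.5200 - 0.22905114 = 8.29094886
d1 = (ln(S_0'/K) + (r + sigma^2/2)*T) / (sigma*sqrt(T)) = 0.05638268
d2 = d1 - sigma*sqrt(T) = -0.35064926
exp(-rT) = 0.97482238
N(d1) = 0.52248152; N(d2) = 0.36292575
C = S_0' * N(d1) - K * exp(-rT) * N(d2) = 8.29094886 * 0.52248152 - 9.0300 * 0.97482238 * 0.36292575 = 1.1372

Answer: Price = 1.1372


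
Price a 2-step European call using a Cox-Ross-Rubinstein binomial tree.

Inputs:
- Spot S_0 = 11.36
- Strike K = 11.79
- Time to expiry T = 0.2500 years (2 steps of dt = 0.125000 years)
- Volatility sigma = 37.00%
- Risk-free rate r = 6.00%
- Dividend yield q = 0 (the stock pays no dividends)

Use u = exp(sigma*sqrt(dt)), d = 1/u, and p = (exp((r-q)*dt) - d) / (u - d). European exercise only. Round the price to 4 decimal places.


Answer: Price = V(0,0) = 0.7192

Derivation:
dt = T/N = 0.125000
u = exp(sigma*sqrt(dt)) = 1.139757; d = 1/u = 0.877380
p = (exp((r-q)*dt) - d) / (u - d) = 0.496035
Discount per step: exp(-r*dt) = 0.992528
Stock lattice S(k, i) with i counting down-moves:
  k=0: S(0,0) = 11.3600
  k=1: S(1,0) = 12.9476; S(1,1) = 9.9670
  k=2: S(2,0) = 14.7572; S(2,1) = 11.3600; S(2,2) = 8.7449
Terminal payoffs V(N, i) = max(S_T - K, 0):
  V(2,0) = 2.967153; V(2,1) = 0.000000; V(2,2) = 0.000000
Backward induction: V(k, i) = exp(-r*dt) * [p * V(k+1, i) + (1-p) * V(k+1, i+1)].
  V(1,0) = exp(-r*dt) * [p*2.967153 + (1-p)*0.000000] = 1.460815
  V(1,1) = exp(-r*dt) * [p*0.000000 + (1-p)*0.000000] = 0.000000
  V(0,0) = exp(-r*dt) * [p*1.460815 + (1-p)*0.000000] = 0.719201


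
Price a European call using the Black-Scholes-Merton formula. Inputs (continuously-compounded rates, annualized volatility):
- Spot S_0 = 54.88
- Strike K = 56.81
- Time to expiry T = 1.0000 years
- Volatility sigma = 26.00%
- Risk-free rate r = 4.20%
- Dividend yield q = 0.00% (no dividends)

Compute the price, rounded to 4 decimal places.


Answer: Price = 5.8610

Derivation:
d1 = (ln(S/K) + (r - q + 0.5*sigma^2) * T) / (sigma * sqrt(T)) = 0.15860237
d2 = d1 - sigma * sqrt(T) = -0.10139763
exp(-rT) = 0.95886978; exp(-qT) = 1.00000000
C = S_0 * exp(-qT) * N(d1) - K * exp(-rT) * N(d2)
N(d1) = 0.56300892; N(d2) = 0.45961741
C = 54.8800 * 1.00000000 * 0.56300892 - 56.8100 * 0.95886978 * 0.45961741 = 5.8610


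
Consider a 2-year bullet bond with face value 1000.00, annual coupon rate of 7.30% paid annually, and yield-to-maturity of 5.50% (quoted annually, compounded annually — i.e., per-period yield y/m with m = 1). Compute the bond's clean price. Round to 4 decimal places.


Answer: Price = 1033.2338

Derivation:
Coupon per period c = face * coupon_rate / m = 73.000000
Periods per year m = 1; per-period yield y/m = 0.055000
Number of cashflows N = 2
Cashflows (t years, CF_t, discount factor 1/(1+y/m)^(m*t), PV):
  t = 1.0000: CF_t = 73.000000, DF = 0.947867, PV = 69.194313
  t = 2.0000: CF_t = 1073.000000, DF = 0.898452, PV = 964.039442
Price P = sum_t PV_t = 1033.233755


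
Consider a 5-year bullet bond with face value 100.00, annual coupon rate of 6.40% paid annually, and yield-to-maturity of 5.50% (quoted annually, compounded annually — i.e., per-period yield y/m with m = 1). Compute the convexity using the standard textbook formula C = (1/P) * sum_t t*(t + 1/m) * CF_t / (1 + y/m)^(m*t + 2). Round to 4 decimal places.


Coupon per period c = face * coupon_rate / m = 6.400000
Periods per year m = 1; per-period yield y/m = 0.055000
Number of cashflows N = 5
Cashflows (t years, CF_t, discount factor 1/(1+y/m)^(m*t), PV):
  t = 1.0000: CF_t = 6.400000, DF = 0.947867, PV = 6.066351
  t = 2.0000: CF_t = 6.400000, DF = 0.898452, PV = 5.750095
  t = 3.0000: CF_t = 6.400000, DF = 0.851614, PV = 5.450327
  t = 4.0000: CF_t = 6.400000, DF = 0.807217, PV = 5.166187
  t = 5.0000: CF_t = 106.400000, DF = 0.765134, PV = 81.410295
Price P = sum_t PV_t = 103.843256
Convexity numerator sum_t t*(t + 1/m) * CF_t / (1+y/m)^(m*t + 2):
  t = 1.0000: term = 10.900655
  t = 2.0000: term = 30.997123
  t = 3.0000: term = 58.762318
  t = 4.0000: term = 92.831467
  t = 5.0000: term = 2194.298293
Convexity = (1/P) * sum = 2387.789856 / 103.843256 = 22.994174

Answer: Convexity = 22.9942


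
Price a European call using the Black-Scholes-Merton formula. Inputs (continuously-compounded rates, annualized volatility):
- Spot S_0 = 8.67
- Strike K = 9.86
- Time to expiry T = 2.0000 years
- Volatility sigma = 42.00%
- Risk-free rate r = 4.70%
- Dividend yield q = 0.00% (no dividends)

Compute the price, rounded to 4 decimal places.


Answer: Price = 1.9110

Derivation:
d1 = (ln(S/K) + (r - q + 0.5*sigma^2) * T) / (sigma * sqrt(T)) = 0.23870346
d2 = d1 - sigma * sqrt(T) = -0.35526624
exp(-rT) = 0.91028276; exp(-qT) = 1.00000000
C = S_0 * exp(-qT) * N(d1) - K * exp(-rT) * N(d2)
N(d1) = 0.59433223; N(d2) = 0.36119507
C = 8.6700 * 1.00000000 * 0.59433223 - 9.8600 * 0.91028276 * 0.36119507 = 1.9110


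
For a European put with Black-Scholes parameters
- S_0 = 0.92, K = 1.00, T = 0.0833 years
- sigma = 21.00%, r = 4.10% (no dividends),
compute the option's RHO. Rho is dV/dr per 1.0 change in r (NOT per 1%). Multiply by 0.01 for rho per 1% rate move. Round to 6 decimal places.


Answer: Rho = -0.075664

Derivation:
d1 = -1.2890610730; d2 = -1.3496707257
phi(d1) = 0.1738125676; exp(-qT) = 1.0000000000; exp(-rT) = 0.9965905255
N(-d2) = 0.9114391867
Rho = -K*T*exp(-rT)*N(-d2) = -1.0000 * 0.0833 * 0.9965905255 * 0.9114391867 = -0.075664


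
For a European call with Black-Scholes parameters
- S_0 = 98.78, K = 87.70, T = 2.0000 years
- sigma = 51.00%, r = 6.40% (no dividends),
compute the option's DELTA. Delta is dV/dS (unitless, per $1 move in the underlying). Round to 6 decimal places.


d1 = 0.7030488974; d2 = -0.0182000194
phi(d1) = 0.3115867746; exp(-qT) = 1.0000000000; exp(-rT) = 0.8798533791
N(d1) = 0.7589873613
Delta = exp(-qT) * N(d1) = 1.0000000000 * 0.7589873613 = 0.758987

Answer: Delta = 0.758987


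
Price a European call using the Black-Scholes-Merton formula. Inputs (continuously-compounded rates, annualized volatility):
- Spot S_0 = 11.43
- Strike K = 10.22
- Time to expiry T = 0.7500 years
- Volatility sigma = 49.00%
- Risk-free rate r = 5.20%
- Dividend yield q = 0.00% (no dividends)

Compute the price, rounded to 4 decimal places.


d1 = (ln(S/K) + (r - q + 0.5*sigma^2) * T) / (sigma * sqrt(T)) = 0.56776482
d2 = d1 - sigma * sqrt(T) = 0.14341238
exp(-rT) = 0.96175071; exp(-qT) = 1.00000000
C = S_0 * exp(-qT) * N(d1) - K * exp(-rT) * N(d2)
N(d1) = 0.71490267; N(d2) = 0.55701775
C = 11.4300 * 1.00000000 * 0.71490267 - 10.2200 * 0.96175071 * 0.55701775 = 2.6964

Answer: Price = 2.6964


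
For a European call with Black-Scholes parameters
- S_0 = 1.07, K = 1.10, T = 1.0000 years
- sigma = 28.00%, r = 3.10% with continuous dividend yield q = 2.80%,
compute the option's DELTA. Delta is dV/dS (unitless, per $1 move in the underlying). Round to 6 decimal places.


d1 = 0.0519588167; d2 = -0.2280411833
phi(d1) = 0.3984041277; exp(-qT) = 0.9723883668; exp(-rT) = 0.9694755731
N(d1) = 0.5207192457
Delta = exp(-qT) * N(d1) = 0.9723883668 * 0.5207192457 = 0.506341

Answer: Delta = 0.506341


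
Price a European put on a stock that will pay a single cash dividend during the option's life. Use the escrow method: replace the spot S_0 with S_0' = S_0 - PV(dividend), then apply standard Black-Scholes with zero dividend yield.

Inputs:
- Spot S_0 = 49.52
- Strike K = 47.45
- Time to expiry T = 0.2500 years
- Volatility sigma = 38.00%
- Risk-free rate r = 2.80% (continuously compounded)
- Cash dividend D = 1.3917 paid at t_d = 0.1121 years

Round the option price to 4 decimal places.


PV(D) = D * exp(-r * t_d) = 1.3917 * 0.99686612 = 1.38733858
S_0' = S_0 - PV(D) = 49.5200 - 1.38733858 = 48.13266142
d1 = (ln(S_0'/K) + (r + sigma^2/2)*T) / (sigma*sqrt(T)) = 0.20702344
d2 = d1 - sigma*sqrt(T) = 0.01702344
exp(-rT) = 0.99302444
N(-d1) = 0.41799578; N(-d2) = 0.49320896
P = K * exp(-rT) * N(-d2) - S_0' * N(-d1) = 47.4500 * 0.99302444 * 0.49320896 - 48.13266142 * 0.41799578 = 3.1203

Answer: Price = 3.1203


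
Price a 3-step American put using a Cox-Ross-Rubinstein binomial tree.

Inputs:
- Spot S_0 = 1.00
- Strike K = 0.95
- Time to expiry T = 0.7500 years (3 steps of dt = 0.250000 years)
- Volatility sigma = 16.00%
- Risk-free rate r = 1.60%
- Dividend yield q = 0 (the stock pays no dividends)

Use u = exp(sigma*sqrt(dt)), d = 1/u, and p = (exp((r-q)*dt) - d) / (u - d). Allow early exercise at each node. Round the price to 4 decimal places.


dt = T/N = 0.250000
u = exp(sigma*sqrt(dt)) = 1.083287; d = 1/u = 0.923116
p = (exp((r-q)*dt) - d) / (u - d) = 0.505034
Discount per step: exp(-r*dt) = 0.996008
Stock lattice S(k, i) with i counting down-moves:
  k=0: S(0,0) = 1.0000
  k=1: S(1,0) = 1.0833; S(1,1) = 0.9231
  k=2: S(2,0) = 1.1735; S(2,1) = 1.0000; S(2,2) = 0.8521
  k=3: S(3,0) = 1.2712; S(3,1) = 1.0833; S(3,2) = 0.9231; S(3,3) = 0.7866
Terminal payoffs V(N, i) = max(K - S_T, 0):
  V(3,0) = 0.000000; V(3,1) = 0.000000; V(3,2) = 0.026884; V(3,3) = 0.163372
Backward induction: V(k, i) = exp(-r*dt) * [p * V(k+1, i) + (1-p) * V(k+1, i+1)]; then take max(V_cont, immediate exercise) for American.
  V(2,0) = exp(-r*dt) * [p*0.000000 + (1-p)*0.000000] = 0.000000; exercise = 0.000000; V(2,0) = max -> 0.000000
  V(2,1) = exp(-r*dt) * [p*0.000000 + (1-p)*0.026884] = 0.013253; exercise = 0.000000; V(2,1) = max -> 0.013253
  V(2,2) = exp(-r*dt) * [p*0.026884 + (1-p)*0.163372] = 0.094064; exercise = 0.097856; V(2,2) = max -> 0.097856
  V(1,0) = exp(-r*dt) * [p*0.000000 + (1-p)*0.013253] = 0.006534; exercise = 0.000000; V(1,0) = max -> 0.006534
  V(1,1) = exp(-r*dt) * [p*0.013253 + (1-p)*0.097856] = 0.054909; exercise = 0.026884; V(1,1) = max -> 0.054909
  V(0,0) = exp(-r*dt) * [p*0.006534 + (1-p)*0.054909] = 0.030356; exercise = 0.000000; V(0,0) = max -> 0.030356

Answer: Price = V(0,0) = 0.0304


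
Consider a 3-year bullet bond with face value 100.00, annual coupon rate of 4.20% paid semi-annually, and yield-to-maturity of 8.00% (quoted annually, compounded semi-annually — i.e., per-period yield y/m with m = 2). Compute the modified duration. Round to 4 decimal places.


Answer: Modified duration = 2.7309

Derivation:
Coupon per period c = face * coupon_rate / m = 2.100000
Periods per year m = 2; per-period yield y/m = 0.040000
Number of cashflows N = 6
Cashflows (t years, CF_t, discount factor 1/(1+y/m)^(m*t), PV):
  t = 0.5000: CF_t = 2.100000, DF = 0.961538, PV = 2.019231
  t = 1.0000: CF_t = 2.100000, DF = 0.924556, PV = 1.941568
  t = 1.5000: CF_t = 2.100000, DF = 0.888996, PV = 1.866892
  t = 2.0000: CF_t = 2.100000, DF = 0.854804, PV = 1.795089
  t = 2.5000: CF_t = 2.100000, DF = 0.821927, PV = 1.726047
  t = 3.0000: CF_t = 102.100000, DF = 0.790315, PV = 80.691113
Price P = sum_t PV_t = 90.039940
First compute Macaulay numerator sum_t t * PV_t:
  t * PV_t at t = 0.5000: 1.009615
  t * PV_t at t = 1.0000: 1.941568
  t * PV_t at t = 1.5000: 2.800339
  t * PV_t at t = 2.0000: 3.590178
  t * PV_t at t = 2.5000: 4.315117
  t * PV_t at t = 3.0000: 242.073339
Macaulay duration D = 255.730156 / 90.039940 = 2.840186
Modified duration = D / (1 + y/m) = 2.840186 / (1 + 0.040000) = 2.730948


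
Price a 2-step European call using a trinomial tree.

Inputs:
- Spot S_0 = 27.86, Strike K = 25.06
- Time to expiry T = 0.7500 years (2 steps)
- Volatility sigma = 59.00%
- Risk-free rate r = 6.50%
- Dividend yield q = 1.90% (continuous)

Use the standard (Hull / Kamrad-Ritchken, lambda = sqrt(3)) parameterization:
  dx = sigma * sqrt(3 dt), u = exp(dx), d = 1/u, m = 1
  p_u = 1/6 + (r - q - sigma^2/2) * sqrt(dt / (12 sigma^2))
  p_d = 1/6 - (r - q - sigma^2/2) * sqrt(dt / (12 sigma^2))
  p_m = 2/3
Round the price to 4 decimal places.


dt = T/N = 0.375000; dx = sigma*sqrt(3*dt) = 0.625790
u = exp(dx) = 1.869722; d = 1/u = 0.534839
p_u = 0.128300, p_m = 0.666667, p_d = 0.205033
Discount per step: exp(-r*dt) = 0.975920
Stock lattice S(k, j) with j the centered position index:
  k=0: S(0,+0) = 27.8600
  k=1: S(1,-1) = 14.9006; S(1,+0) = 27.8600; S(1,+1) = 52.0904
  k=2: S(2,-2) = 7.9694; S(2,-1) = 14.9006; S(2,+0) = 27.8600; S(2,+1) = 52.0904; S(2,+2) = 97.3946
Terminal payoffs V(N, j) = max(S_T - K, 0):
  V(2,-2) = 0.000000; V(2,-1) = 0.000000; V(2,+0) = 2.800000; V(2,+1) = 27.030442; V(2,+2) = 72.334620
Backward induction: V(k, j) = exp(-r*dt) * [p_u * V(k+1, j+1) + p_m * V(k+1, j) + p_d * V(k+1, j-1)]
  V(1,-1) = exp(-r*dt) * [p_u*2.800000 + p_m*0.000000 + p_d*0.000000] = 0.350590
  V(1,+0) = exp(-r*dt) * [p_u*27.030442 + p_m*2.800000 + p_d*0.000000] = 5.206215
  V(1,+1) = exp(-r*dt) * [p_u*72.334620 + p_m*27.030442 + p_d*2.800000] = 27.203691
  V(0,+0) = exp(-r*dt) * [p_u*27.203691 + p_m*5.206215 + p_d*0.350590] = 6.863575

Answer: Price = V(0,0) = 6.8636


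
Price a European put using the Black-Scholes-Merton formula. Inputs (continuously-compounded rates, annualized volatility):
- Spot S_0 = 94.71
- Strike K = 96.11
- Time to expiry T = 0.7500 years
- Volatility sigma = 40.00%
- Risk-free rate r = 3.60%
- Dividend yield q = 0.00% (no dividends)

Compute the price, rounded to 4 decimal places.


d1 = (ln(S/K) + (r - q + 0.5*sigma^2) * T) / (sigma * sqrt(T)) = 0.20878782
d2 = d1 - sigma * sqrt(T) = -0.13762234
exp(-rT) = 0.97336124; exp(-qT) = 1.00000000
P = K * exp(-rT) * N(-d2) - S_0 * exp(-qT) * N(-d1)
N(-d1) = 0.41730694; N(-d2) = 0.55473055
P = 96.1100 * 0.97336124 * 0.55473055 - 94.7100 * 1.00000000 * 0.41730694 = 12.3718

Answer: Price = 12.3718


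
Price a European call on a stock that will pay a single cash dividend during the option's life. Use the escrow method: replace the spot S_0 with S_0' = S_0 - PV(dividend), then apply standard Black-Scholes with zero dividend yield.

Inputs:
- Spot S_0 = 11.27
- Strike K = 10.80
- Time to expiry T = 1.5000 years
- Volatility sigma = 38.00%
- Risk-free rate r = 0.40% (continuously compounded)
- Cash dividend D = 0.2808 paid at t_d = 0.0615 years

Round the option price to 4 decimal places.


PV(D) = D * exp(-r * t_d) = 0.2808 * 0.99975403 = 0.28073093
S_0' = S_0 - PV(D) = 11.2700 - 0.28073093 = 10.98926907
d1 = (ln(S_0'/K) + (r + sigma^2/2)*T) / (sigma*sqrt(T)) = 0.28292278
d2 = d1 - sigma*sqrt(T) = -0.18248027
exp(-rT) = 0.99401796
N(d1) = 0.61138198; N(d2) = 0.42760292
C = S_0' * N(d1) - K * exp(-rT) * N(d2) = 10.98926907 * 0.61138198 - 10.8000 * 0.99401796 * 0.42760292 = 2.1282

Answer: Price = 2.1282


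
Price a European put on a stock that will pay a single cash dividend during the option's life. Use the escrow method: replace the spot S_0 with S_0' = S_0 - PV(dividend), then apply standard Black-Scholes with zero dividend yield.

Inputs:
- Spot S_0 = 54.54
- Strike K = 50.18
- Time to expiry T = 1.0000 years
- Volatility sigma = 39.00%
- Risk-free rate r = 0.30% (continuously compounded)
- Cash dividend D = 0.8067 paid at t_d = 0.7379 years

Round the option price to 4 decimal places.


PV(D) = D * exp(-r * t_d) = 0.8067 * 0.99778875 = 0.80491618
S_0' = S_0 - PV(D) = 54.5400 - 0.80491618 = 53.73508382
d1 = (ln(S_0'/K) + (r + sigma^2/2)*T) / (sigma*sqrt(T)) = 0.37820404
d2 = d1 - sigma*sqrt(T) = -0.01179596
exp(-rT) = 0.99700450
N(-d1) = 0.35263951; N(-d2) = 0.50470580
P = K * exp(-rT) * N(-d2) - S_0' * N(-d1) = 50.1800 * 0.99700450 * 0.50470580 - 53.73508382 * 0.35263951 = 6.3012

Answer: Price = 6.3012


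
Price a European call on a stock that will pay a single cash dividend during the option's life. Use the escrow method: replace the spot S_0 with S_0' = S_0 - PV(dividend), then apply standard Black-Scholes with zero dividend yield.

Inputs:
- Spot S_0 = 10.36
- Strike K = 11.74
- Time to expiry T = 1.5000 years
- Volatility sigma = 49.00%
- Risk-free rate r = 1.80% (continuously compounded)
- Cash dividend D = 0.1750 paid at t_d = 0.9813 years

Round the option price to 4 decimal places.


PV(D) = D * exp(-r * t_d) = 0.1750 * 0.98249168 = 0.17193604
S_0' = S_0 - PV(D) = 10.3600 - 0.17193604 = 10.18806396
d1 = (ln(S_0'/K) + (r + sigma^2/2)*T) / (sigma*sqrt(T)) = 0.10879404
d2 = d1 - sigma*sqrt(T) = -0.49133095
exp(-rT) = 0.97336124
N(d1) = 0.54331707; N(d2) = 0.31159620
C = S_0' * N(d1) - K * exp(-rT) * N(d2) = 10.18806396 * 0.54331707 - 11.7400 * 0.97336124 * 0.31159620 = 1.9747

Answer: Price = 1.9747


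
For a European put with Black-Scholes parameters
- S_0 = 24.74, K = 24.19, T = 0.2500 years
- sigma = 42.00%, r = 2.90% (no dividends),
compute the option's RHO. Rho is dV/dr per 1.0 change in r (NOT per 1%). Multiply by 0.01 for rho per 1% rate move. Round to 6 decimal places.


d1 = 0.2465811540; d2 = 0.0365811540
phi(d1) = 0.3869964861; exp(-qT) = 1.0000000000; exp(-rT) = 0.9927762179
N(-d2) = 0.4854094852
Rho = -K*T*exp(-rT)*N(-d2) = -24.1900 * 0.2500 * 0.9927762179 * 0.4854094852 = -2.914308

Answer: Rho = -2.914308


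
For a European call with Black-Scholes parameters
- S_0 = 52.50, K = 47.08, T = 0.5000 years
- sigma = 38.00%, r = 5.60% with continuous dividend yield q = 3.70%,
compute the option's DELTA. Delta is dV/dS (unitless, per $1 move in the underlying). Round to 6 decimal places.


d1 = 0.5752309467; d2 = 0.3065303699
phi(d1) = 0.3381100468; exp(-qT) = 0.9816700746; exp(-rT) = 0.9723883668
N(d1) = 0.7174324421
Delta = exp(-qT) * N(d1) = 0.9816700746 * 0.7174324421 = 0.704282

Answer: Delta = 0.704282


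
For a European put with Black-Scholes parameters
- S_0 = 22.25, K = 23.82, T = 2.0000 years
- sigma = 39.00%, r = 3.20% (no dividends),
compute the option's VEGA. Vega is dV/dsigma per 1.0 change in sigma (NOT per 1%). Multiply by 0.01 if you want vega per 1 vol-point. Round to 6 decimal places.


Answer: Vega = 12.109800

Derivation:
d1 = 0.2681864643; d2 = -0.2833568250
phi(d1) = 0.3848504264; exp(-qT) = 1.0000000000; exp(-rT) = 0.9380049995
Vega = S * exp(-qT) * phi(d1) * sqrt(T) = 22.2500 * 1.0000000000 * 0.3848504264 * 1.4142135624 = 12.109800


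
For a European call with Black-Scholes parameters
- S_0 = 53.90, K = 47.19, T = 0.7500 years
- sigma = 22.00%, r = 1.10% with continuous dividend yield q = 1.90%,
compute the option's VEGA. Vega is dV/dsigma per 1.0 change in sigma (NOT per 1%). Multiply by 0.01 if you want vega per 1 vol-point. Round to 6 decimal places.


Answer: Vega = 13.737192

Derivation:
d1 = 0.7615694725; d2 = 0.5710438836
phi(d1) = 0.2985157559; exp(-qT) = 0.9858510507; exp(-rT) = 0.9917839379
Vega = S * exp(-qT) * phi(d1) * sqrt(T) = 53.9000 * 0.9858510507 * 0.2985157559 * 0.8660254038 = 13.737192


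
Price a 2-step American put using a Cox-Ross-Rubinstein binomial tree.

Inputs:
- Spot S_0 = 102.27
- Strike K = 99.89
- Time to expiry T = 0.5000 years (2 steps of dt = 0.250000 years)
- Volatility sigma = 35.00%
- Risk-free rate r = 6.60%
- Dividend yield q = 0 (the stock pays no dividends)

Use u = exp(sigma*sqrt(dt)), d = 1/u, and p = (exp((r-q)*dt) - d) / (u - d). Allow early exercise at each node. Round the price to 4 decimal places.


dt = T/N = 0.250000
u = exp(sigma*sqrt(dt)) = 1.191246; d = 1/u = 0.839457
p = (exp((r-q)*dt) - d) / (u - d) = 0.503653
Discount per step: exp(-r*dt) = 0.983635
Stock lattice S(k, i) with i counting down-moves:
  k=0: S(0,0) = 102.2700
  k=1: S(1,0) = 121.8288; S(1,1) = 85.8513
  k=2: S(2,0) = 145.1280; S(2,1) = 102.2700; S(2,2) = 72.0685
Terminal payoffs V(N, i) = max(K - S_T, 0):
  V(2,0) = 0.000000; V(2,1) = 0.000000; V(2,2) = 27.821549
Backward induction: V(k, i) = exp(-r*dt) * [p * V(k+1, i) + (1-p) * V(k+1, i+1)]; then take max(V_cont, immediate exercise) for American.
  V(1,0) = exp(-r*dt) * [p*0.000000 + (1-p)*0.000000] = 0.000000; exercise = 0.000000; V(1,0) = max -> 0.000000
  V(1,1) = exp(-r*dt) * [p*0.000000 + (1-p)*27.821549] = 13.583148; exercise = 14.038730; V(1,1) = max -> 14.038730
  V(0,0) = exp(-r*dt) * [p*0.000000 + (1-p)*14.038730] = 6.854045; exercise = 0.000000; V(0,0) = max -> 6.854045

Answer: Price = V(0,0) = 6.8540


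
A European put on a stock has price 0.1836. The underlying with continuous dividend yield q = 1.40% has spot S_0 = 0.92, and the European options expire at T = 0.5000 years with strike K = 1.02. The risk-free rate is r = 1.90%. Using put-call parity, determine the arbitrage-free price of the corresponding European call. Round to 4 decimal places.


Put-call parity: C - P = S_0 * exp(-qT) - K * exp(-rT).
S_0 * exp(-qT) = 0.9200 * 0.99302444 = 0.91358249
K * exp(-rT) = 1.0200 * 0.99054498 = 1.01035588
C = P + S*exp(-qT) - K*exp(-rT)
C = 0.1836 + 0.91358249 - 1.01035588 = 0.0868

Answer: Call price = 0.0868


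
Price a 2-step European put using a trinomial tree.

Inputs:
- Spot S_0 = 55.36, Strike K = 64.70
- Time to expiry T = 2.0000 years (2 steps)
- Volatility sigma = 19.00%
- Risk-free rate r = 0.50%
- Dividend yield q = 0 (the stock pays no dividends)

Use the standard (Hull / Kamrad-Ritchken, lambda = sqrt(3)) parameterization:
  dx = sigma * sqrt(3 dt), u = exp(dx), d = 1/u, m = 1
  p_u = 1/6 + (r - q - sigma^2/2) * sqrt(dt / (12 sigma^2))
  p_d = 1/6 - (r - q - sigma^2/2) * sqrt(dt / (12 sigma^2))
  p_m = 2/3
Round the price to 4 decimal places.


Answer: Price = V(0,0) = 11.9783

Derivation:
dt = T/N = 1.000000; dx = sigma*sqrt(3*dt) = 0.329090
u = exp(dx) = 1.389702; d = 1/u = 0.719579
p_u = 0.146839, p_m = 0.666667, p_d = 0.186494
Discount per step: exp(-r*dt) = 0.995012
Stock lattice S(k, j) with j the centered position index:
  k=0: S(0,+0) = 55.3600
  k=1: S(1,-1) = 39.8359; S(1,+0) = 55.3600; S(1,+1) = 76.9339
  k=2: S(2,-2) = 28.6650; S(2,-1) = 39.8359; S(2,+0) = 55.3600; S(2,+1) = 76.9339; S(2,+2) = 106.9153
Terminal payoffs V(N, j) = max(K - S_T, 0):
  V(2,-2) = 36.034967; V(2,-1) = 24.864134; V(2,+0) = 9.340000; V(2,+1) = 0.000000; V(2,+2) = 0.000000
Backward induction: V(k, j) = exp(-r*dt) * [p_u * V(k+1, j+1) + p_m * V(k+1, j) + p_d * V(k+1, j-1)]
  V(1,-1) = exp(-r*dt) * [p_u*9.340000 + p_m*24.864134 + p_d*36.034967] = 24.544845
  V(1,+0) = exp(-r*dt) * [p_u*0.000000 + p_m*9.340000 + p_d*24.864134] = 10.809498
  V(1,+1) = exp(-r*dt) * [p_u*0.000000 + p_m*0.000000 + p_d*9.340000] = 1.733167
  V(0,+0) = exp(-r*dt) * [p_u*1.733167 + p_m*10.809498 + p_d*24.544845] = 11.978256


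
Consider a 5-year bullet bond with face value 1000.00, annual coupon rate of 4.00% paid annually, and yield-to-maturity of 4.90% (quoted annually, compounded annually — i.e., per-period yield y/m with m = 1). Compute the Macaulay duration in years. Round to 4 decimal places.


Answer: Macaulay duration = 4.6213 years

Derivation:
Coupon per period c = face * coupon_rate / m = 40.000000
Periods per year m = 1; per-period yield y/m = 0.049000
Number of cashflows N = 5
Cashflows (t years, CF_t, discount factor 1/(1+y/m)^(m*t), PV):
  t = 1.0000: CF_t = 40.000000, DF = 0.953289, PV = 38.131554
  t = 2.0000: CF_t = 40.000000, DF = 0.908760, PV = 36.350385
  t = 3.0000: CF_t = 40.000000, DF = 0.866310, PV = 34.652417
  t = 4.0000: CF_t = 40.000000, DF = 0.825844, PV = 33.033762
  t = 5.0000: CF_t = 1040.000000, DF = 0.787268, PV = 818.758645
Price P = sum_t PV_t = 960.926762
Macaulay numerator sum_t t * PV_t:
  t * PV_t at t = 1.0000: 38.131554
  t * PV_t at t = 2.0000: 72.700770
  t * PV_t at t = 3.0000: 103.957250
  t * PV_t at t = 4.0000: 132.135049
  t * PV_t at t = 5.0000: 4093.793223
Macaulay duration D = (sum_t t * PV_t) / P = 4440.717845 / 960.926762 = 4.621286
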